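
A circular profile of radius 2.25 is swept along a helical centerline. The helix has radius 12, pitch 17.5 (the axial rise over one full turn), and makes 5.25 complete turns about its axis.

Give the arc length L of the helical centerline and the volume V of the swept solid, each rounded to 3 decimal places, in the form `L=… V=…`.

L=406.363 V=6462.924

2πR = 2π·12 = 75.398224
per-turn = √(75.398224² + 17.5²) = √(5684.8921 + 306.25) = √5991.1421 = 77.402469
L = 5.25 × 77.402469 = 406.362960
V = π·2.25² × L = 15.904313 × 406.362960 = 6462.923627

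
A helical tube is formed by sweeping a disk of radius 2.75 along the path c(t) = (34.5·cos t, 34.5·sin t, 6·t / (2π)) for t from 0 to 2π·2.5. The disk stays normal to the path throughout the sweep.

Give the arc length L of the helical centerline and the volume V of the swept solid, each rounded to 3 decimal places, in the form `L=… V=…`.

L=542.132 V=12880.138

2πR = 2π·34.5 = 216.769893
per-turn = √(216.769893² + 6²) = √(46989.1866 + 36) = √47025.1866 = 216.852915
L = 2.5 × 216.852915 = 542.132286
V = π·2.75² × L = 23.758294 × 542.132286 = 12880.138487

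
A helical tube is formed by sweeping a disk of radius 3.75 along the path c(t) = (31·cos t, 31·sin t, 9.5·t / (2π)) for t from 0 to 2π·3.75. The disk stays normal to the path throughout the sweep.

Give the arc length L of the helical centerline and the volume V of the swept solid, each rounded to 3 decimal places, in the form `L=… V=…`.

2πR = 2π·31 = 194.778745
per-turn = √(194.778745² + 9.5²) = √(37938.7593 + 90.25) = √38029.0093 = 195.010280
L = 3.75 × 195.010280 = 731.288550
V = π·3.75² × L = 44.178647 × 731.288550 = 32307.338485

L=731.289 V=32307.338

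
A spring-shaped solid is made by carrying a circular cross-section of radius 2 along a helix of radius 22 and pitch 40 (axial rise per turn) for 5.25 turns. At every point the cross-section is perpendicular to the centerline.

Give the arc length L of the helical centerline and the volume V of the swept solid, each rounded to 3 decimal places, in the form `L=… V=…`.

L=755.481 V=9493.658

2πR = 2π·22 = 138.230077
per-turn = √(138.230077² + 40²) = √(19107.5541 + 1600) = √20707.5541 = 143.901196
L = 5.25 × 143.901196 = 755.481277
V = π·2² × L = 12.566371 × 755.481277 = 9493.657724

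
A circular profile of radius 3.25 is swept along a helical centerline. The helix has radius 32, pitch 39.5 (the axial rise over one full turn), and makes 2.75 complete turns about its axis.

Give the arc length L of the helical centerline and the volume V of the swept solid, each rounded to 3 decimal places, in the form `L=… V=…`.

2πR = 2π·32 = 201.061930
per-turn = √(201.061930² + 39.5²) = √(40425.8996 + 1560.25) = √41986.1496 = 204.905221
L = 2.75 × 204.905221 = 563.489358
V = π·3.25² × L = 33.183072 × 563.489358 = 18698.308164

L=563.489 V=18698.308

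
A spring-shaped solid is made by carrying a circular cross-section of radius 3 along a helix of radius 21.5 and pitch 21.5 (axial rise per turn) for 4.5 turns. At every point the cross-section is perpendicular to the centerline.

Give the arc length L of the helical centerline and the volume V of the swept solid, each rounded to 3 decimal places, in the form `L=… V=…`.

2πR = 2π·21.5 = 135.088484
per-turn = √(135.088484² + 21.5²) = √(18248.8985 + 462.25) = √18711.1485 = 136.788700
L = 4.5 × 136.788700 = 615.549151
V = π·3² × L = 28.274334 × 615.549151 = 17404.242230

L=615.549 V=17404.242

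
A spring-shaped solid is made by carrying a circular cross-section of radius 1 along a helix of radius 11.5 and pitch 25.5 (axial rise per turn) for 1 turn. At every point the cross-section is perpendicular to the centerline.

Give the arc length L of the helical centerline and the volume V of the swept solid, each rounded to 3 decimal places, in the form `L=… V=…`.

L=76.624 V=240.722

2πR = 2π·11.5 = 72.256631
per-turn = √(72.256631² + 25.5²) = √(5221.0207 + 650.25) = √5871.2707 = 76.624218
L = 1 × 76.624218 = 76.624218
V = π·1² × L = 3.141593 × 76.624218 = 240.722079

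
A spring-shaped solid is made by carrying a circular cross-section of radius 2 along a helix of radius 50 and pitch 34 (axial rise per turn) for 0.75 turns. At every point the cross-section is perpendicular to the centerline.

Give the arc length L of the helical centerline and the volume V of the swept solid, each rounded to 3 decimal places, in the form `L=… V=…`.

L=236.995 V=2978.171

2πR = 2π·50 = 314.159265
per-turn = √(314.159265² + 34²) = √(98696.0440 + 1156) = √99852.0440 = 315.993740
L = 0.75 × 315.993740 = 236.995305
V = π·2² × L = 12.566371 × 236.995305 = 2978.170841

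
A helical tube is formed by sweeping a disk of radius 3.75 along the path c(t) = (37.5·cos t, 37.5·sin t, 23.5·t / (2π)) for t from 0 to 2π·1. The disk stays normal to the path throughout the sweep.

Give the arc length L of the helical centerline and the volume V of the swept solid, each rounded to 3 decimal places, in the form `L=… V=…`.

L=236.788 V=10460.994

2πR = 2π·37.5 = 235.619449
per-turn = √(235.619449² + 23.5²) = √(55516.5248 + 552.25) = √56068.7748 = 236.788460
L = 1 × 236.788460 = 236.788460
V = π·3.75² × L = 44.178647 × 236.788460 = 10460.993712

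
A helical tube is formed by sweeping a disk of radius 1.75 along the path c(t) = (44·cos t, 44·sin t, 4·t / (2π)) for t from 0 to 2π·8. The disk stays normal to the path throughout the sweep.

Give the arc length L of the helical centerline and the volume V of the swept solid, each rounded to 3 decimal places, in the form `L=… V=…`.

L=2211.913 V=21281.094

2πR = 2π·44 = 276.460154
per-turn = √(276.460154² + 4²) = √(76430.2165 + 16) = √76446.2165 = 276.489089
L = 8 × 276.489089 = 2211.912714
V = π·1.75² × L = 9.621128 × 2211.912714 = 21281.094245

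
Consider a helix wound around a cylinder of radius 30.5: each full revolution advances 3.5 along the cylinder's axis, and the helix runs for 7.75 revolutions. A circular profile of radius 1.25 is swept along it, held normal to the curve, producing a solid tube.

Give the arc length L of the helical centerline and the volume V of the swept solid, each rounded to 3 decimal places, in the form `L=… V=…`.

L=1485.436 V=7291.615

2πR = 2π·30.5 = 191.637152
per-turn = √(191.637152² + 3.5²) = √(36724.7980 + 12.25) = √36737.0480 = 191.669111
L = 7.75 × 191.669111 = 1485.435608
V = π·1.25² × L = 4.908739 × 1485.435608 = 7291.614987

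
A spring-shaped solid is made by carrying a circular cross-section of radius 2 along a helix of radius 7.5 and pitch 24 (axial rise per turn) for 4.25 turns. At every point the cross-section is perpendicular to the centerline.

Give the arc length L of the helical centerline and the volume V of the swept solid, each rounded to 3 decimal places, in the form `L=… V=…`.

2πR = 2π·7.5 = 47.123890
per-turn = √(47.123890² + 24²) = √(2220.6610 + 576) = √2796.6610 = 52.883466
L = 4.25 × 52.883466 = 224.754731
V = π·2² × L = 12.566371 × 224.754731 = 2824.351248

L=224.755 V=2824.351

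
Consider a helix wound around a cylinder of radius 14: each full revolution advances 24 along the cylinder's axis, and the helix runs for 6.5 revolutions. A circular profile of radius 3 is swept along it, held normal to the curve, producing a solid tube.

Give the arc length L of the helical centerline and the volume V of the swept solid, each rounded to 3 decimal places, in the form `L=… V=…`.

2πR = 2π·14 = 87.964594
per-turn = √(87.964594² + 24²) = √(7737.7699 + 576) = √8313.7699 = 91.179876
L = 6.5 × 91.179876 = 592.669196
V = π·3² × L = 28.274334 × 592.669196 = 16757.326736

L=592.669 V=16757.327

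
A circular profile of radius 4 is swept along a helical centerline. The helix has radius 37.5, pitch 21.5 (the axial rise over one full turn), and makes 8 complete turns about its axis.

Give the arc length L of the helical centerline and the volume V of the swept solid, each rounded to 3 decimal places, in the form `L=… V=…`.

L=1892.787 V=95141.838

2πR = 2π·37.5 = 235.619449
per-turn = √(235.619449² + 21.5²) = √(55516.5248 + 462.25) = √55978.7748 = 236.598341
L = 8 × 236.598341 = 1892.786724
V = π·4² × L = 50.265482 × 1892.786724 = 95141.837895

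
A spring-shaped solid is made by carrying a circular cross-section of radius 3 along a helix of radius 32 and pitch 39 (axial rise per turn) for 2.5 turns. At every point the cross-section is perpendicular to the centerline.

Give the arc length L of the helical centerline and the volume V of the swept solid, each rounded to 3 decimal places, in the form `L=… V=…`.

L=512.024 V=14477.125

2πR = 2π·32 = 201.061930
per-turn = √(201.061930² + 39²) = √(40425.8996 + 1521) = √41946.8996 = 204.809423
L = 2.5 × 204.809423 = 512.023557
V = π·3² × L = 28.274334 × 512.023557 = 14477.124999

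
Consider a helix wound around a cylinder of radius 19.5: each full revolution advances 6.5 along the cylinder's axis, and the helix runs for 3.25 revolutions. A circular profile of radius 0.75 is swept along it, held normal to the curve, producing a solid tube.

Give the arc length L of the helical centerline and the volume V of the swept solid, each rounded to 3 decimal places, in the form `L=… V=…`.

L=398.757 V=704.661

2πR = 2π·19.5 = 122.522113
per-turn = √(122.522113² + 6.5²) = √(15011.6683 + 42.25) = √15053.9183 = 122.694410
L = 3.25 × 122.694410 = 398.756833
V = π·0.75² × L = 1.767146 × 398.756833 = 704.661490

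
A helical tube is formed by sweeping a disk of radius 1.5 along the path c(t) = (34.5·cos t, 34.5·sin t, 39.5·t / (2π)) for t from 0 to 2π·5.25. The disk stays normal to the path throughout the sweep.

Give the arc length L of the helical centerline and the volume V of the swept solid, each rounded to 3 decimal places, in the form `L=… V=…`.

L=1156.782 V=8176.808

2πR = 2π·34.5 = 216.769893
per-turn = √(216.769893² + 39.5²) = √(46989.1866 + 1560.25) = √48549.4366 = 220.339367
L = 5.25 × 220.339367 = 1156.781676
V = π·1.5² × L = 7.068583 × 1156.781676 = 8176.807831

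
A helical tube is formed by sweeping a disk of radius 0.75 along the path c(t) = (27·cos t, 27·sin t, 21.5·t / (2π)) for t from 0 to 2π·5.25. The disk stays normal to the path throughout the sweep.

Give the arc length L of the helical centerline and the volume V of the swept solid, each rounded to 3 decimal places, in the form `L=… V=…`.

2πR = 2π·27 = 169.646003
per-turn = √(169.646003² + 21.5²) = √(28779.7664 + 462.25) = √29242.0164 = 171.002972
L = 5.25 × 171.002972 = 897.765603
V = π·0.75² × L = 1.767146 × 897.765603 = 1586.482775

L=897.766 V=1586.483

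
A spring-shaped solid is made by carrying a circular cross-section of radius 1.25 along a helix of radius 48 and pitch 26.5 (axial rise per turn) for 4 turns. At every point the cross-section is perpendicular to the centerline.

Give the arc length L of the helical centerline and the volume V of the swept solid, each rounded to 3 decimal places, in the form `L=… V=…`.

L=1211.020 V=5944.578

2πR = 2π·48 = 301.592895
per-turn = √(301.592895² + 26.5²) = √(90958.2742 + 702.25) = √91660.5242 = 302.754891
L = 4 × 302.754891 = 1211.019565
V = π·1.25² × L = 4.908739 × 1211.019565 = 5944.578388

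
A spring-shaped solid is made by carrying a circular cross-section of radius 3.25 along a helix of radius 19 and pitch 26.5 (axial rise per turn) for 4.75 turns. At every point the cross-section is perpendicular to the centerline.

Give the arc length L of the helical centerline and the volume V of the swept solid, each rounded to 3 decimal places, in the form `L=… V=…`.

L=580.860 V=19274.730

2πR = 2π·19 = 119.380521
per-turn = √(119.380521² + 26.5²) = √(14251.7088 + 702.25) = √14953.9588 = 122.286380
L = 4.75 × 122.286380 = 580.860305
V = π·3.25² × L = 33.183072 × 580.860305 = 19274.729571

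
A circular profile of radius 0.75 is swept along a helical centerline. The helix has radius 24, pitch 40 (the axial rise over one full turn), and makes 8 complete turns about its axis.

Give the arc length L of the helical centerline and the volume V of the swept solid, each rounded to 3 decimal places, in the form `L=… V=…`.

L=1248.091 V=2205.560

2πR = 2π·24 = 150.796447
per-turn = √(150.796447² + 40²) = √(22739.5685 + 1600) = √24339.5685 = 156.011437
L = 8 × 156.011437 = 1248.091498
V = π·0.75² × L = 1.767146 × 1248.091498 = 2205.559733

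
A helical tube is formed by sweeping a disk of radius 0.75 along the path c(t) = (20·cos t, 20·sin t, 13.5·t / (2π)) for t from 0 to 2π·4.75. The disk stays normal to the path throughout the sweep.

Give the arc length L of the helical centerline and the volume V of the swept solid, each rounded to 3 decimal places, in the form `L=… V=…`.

2πR = 2π·20 = 125.663706
per-turn = √(125.663706² + 13.5²) = √(15791.3670 + 182.25) = √15973.6170 = 126.386776
L = 4.75 × 126.386776 = 600.337184
V = π·0.75² × L = 1.767146 × 600.337184 = 1060.883374

L=600.337 V=1060.883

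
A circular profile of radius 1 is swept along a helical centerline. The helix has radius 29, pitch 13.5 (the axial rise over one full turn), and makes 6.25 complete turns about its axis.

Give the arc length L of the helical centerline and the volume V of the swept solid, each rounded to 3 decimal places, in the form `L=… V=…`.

L=1141.949 V=3587.538

2πR = 2π·29 = 182.212374
per-turn = √(182.212374² + 13.5²) = √(33201.3492 + 182.25) = √33383.5992 = 182.711793
L = 6.25 × 182.711793 = 1141.948705
V = π·1² × L = 3.141593 × 1141.948705 = 3587.537661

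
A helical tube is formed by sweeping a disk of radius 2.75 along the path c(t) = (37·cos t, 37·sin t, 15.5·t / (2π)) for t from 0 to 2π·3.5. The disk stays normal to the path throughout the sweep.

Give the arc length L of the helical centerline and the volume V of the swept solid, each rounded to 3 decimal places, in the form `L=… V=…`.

2πR = 2π·37 = 232.477856
per-turn = √(232.477856² + 15.5²) = √(54045.9537 + 240.25) = √54286.2037 = 232.993999
L = 3.5 × 232.993999 = 815.478997
V = π·2.75² × L = 23.758294 × 815.478997 = 19374.390134

L=815.479 V=19374.390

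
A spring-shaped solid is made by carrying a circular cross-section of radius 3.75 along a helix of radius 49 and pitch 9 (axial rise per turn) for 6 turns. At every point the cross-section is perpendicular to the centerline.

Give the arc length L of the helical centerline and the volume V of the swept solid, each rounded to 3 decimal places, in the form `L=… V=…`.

L=1848.046 V=81644.153

2πR = 2π·49 = 307.876080
per-turn = √(307.876080² + 9²) = √(94787.6807 + 81) = √94868.6807 = 308.007598
L = 6 × 308.007598 = 1848.045590
V = π·3.75² × L = 44.178647 × 1848.045590 = 81644.153206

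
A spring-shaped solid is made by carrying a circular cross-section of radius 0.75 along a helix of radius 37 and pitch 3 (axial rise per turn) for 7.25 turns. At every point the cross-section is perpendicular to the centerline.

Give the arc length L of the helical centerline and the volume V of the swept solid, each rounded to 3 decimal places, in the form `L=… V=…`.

2πR = 2π·37 = 232.477856
per-turn = √(232.477856² + 3²) = √(54045.9537 + 9) = √54054.9537 = 232.497212
L = 7.25 × 232.497212 = 1685.604789
V = π·0.75² × L = 1.767146 × 1685.604789 = 2978.709537

L=1685.605 V=2978.710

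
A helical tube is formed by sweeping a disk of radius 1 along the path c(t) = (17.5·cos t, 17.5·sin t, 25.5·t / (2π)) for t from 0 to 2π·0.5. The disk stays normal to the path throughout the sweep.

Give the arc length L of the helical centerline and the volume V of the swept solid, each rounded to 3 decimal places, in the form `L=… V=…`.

2πR = 2π·17.5 = 109.955743
per-turn = √(109.955743² + 25.5²) = √(12090.2654 + 650.25) = √12740.5154 = 112.873892
L = 0.5 × 112.873892 = 56.436946
V = π·1² × L = 3.141593 × 56.436946 = 177.301894

L=56.437 V=177.302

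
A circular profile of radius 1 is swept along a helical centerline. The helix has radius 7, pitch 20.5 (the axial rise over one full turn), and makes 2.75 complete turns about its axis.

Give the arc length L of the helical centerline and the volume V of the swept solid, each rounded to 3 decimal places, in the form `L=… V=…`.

L=133.444 V=419.227

2πR = 2π·7 = 43.982297
per-turn = √(43.982297² + 20.5²) = √(1934.4425 + 420.25) = √2354.6925 = 48.525173
L = 2.75 × 48.525173 = 133.444227
V = π·1² × L = 3.141593 × 133.444227 = 419.227404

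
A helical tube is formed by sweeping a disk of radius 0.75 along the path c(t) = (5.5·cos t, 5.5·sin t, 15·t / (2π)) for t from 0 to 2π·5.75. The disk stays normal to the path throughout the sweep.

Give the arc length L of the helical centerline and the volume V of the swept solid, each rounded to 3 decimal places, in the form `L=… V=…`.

2πR = 2π·5.5 = 34.557519
per-turn = √(34.557519² + 15²) = √(1194.2221 + 225) = √1419.2221 = 37.672565
L = 5.75 × 37.672565 = 216.617247
V = π·0.75² × L = 1.767146 × 216.617247 = 382.794273

L=216.617 V=382.794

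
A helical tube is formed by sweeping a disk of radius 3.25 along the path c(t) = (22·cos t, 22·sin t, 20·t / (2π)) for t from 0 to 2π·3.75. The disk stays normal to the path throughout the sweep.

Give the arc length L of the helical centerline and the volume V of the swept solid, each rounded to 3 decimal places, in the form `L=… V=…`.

L=523.760 V=17379.980

2πR = 2π·22 = 138.230077
per-turn = √(138.230077² + 20²) = √(19107.5541 + 400) = √19507.5541 = 139.669446
L = 3.75 × 139.669446 = 523.760422
V = π·3.25² × L = 33.183072 × 523.760422 = 17379.980011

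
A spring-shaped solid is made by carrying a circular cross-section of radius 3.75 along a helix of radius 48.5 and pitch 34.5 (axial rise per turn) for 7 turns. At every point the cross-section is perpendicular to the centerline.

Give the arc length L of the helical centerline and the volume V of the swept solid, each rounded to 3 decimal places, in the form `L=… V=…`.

L=2146.768 V=94841.322

2πR = 2π·48.5 = 304.734487
per-turn = √(304.734487² + 34.5²) = √(92863.1078 + 1190.25) = √94053.3578 = 306.681199
L = 7 × 306.681199 = 2146.768393
V = π·3.75² × L = 44.178647 × 2146.768393 = 94841.322357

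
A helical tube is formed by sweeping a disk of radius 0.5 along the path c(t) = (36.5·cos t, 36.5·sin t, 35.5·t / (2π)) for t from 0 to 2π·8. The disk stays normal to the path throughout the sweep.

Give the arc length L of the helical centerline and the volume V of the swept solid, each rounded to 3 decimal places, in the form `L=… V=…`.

L=1856.541 V=1458.124

2πR = 2π·36.5 = 229.336264
per-turn = √(229.336264² + 35.5²) = √(52595.1219 + 1260.25) = √53855.3719 = 232.067602
L = 8 × 232.067602 = 1856.540815
V = π·0.5² × L = 0.785398 × 1856.540815 = 1458.123747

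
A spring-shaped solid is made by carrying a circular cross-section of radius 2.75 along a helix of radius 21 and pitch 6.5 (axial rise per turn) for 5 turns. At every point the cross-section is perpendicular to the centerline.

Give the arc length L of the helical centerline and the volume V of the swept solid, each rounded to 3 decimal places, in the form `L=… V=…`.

L=660.534 V=15693.173

2πR = 2π·21 = 131.946891
per-turn = √(131.946891² + 6.5²) = √(17409.9822 + 42.25) = √17452.2322 = 132.106897
L = 5 × 132.106897 = 660.534484
V = π·2.75² × L = 23.758294 × 660.534484 = 15693.172752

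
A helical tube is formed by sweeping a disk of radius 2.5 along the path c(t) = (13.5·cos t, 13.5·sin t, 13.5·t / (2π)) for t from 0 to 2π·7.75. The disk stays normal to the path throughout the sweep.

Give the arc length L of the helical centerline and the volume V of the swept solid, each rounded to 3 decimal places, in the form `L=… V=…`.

L=665.652 V=13070.046

2πR = 2π·13.5 = 84.823002
per-turn = √(84.823002² + 13.5²) = √(7194.9416 + 182.25) = √7377.1916 = 85.890579
L = 7.75 × 85.890579 = 665.651989
V = π·2.5² × L = 19.634954 × 665.651989 = 13070.046248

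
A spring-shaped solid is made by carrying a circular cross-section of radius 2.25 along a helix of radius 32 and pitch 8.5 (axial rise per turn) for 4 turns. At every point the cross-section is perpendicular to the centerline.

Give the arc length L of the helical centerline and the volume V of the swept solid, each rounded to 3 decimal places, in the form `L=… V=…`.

2πR = 2π·32 = 201.061930
per-turn = √(201.061930² + 8.5²) = √(40425.8996 + 72.25) = √40498.1496 = 201.241521
L = 4 × 201.241521 = 804.966083
V = π·2.25² × L = 15.904313 × 804.966083 = 12802.432377

L=804.966 V=12802.432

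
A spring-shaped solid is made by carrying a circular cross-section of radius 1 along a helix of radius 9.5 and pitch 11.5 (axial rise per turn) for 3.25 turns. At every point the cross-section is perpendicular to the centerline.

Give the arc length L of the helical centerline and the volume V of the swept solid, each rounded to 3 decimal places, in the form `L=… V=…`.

L=197.561 V=620.656

2πR = 2π·9.5 = 59.690260
per-turn = √(59.690260² + 11.5²) = √(3562.9272 + 132.25) = √3695.1772 = 60.787969
L = 3.25 × 60.787969 = 197.560900
V = π·1² × L = 3.141593 × 197.560900 = 620.655871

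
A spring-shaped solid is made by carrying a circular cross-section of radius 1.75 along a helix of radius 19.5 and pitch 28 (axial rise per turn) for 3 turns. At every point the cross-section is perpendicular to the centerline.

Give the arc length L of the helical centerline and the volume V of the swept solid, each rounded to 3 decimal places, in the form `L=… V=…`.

2πR = 2π·19.5 = 122.522113
per-turn = √(122.522113² + 28²) = √(15011.6683 + 784) = √15795.6683 = 125.680819
L = 3 × 125.680819 = 377.042457
V = π·1.75² × L = 9.621128 × 377.042457 = 3627.573556

L=377.042 V=3627.574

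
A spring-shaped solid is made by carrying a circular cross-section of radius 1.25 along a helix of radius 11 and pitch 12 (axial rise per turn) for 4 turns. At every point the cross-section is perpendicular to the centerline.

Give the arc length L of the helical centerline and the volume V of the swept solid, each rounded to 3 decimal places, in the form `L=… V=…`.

L=280.596 V=1377.373

2πR = 2π·11 = 69.115038
per-turn = √(69.115038² + 12²) = √(4776.8885 + 144) = √4920.8885 = 70.149045
L = 4 × 70.149045 = 280.596180
V = π·1.25² × L = 4.908739 × 280.596180 = 1377.373280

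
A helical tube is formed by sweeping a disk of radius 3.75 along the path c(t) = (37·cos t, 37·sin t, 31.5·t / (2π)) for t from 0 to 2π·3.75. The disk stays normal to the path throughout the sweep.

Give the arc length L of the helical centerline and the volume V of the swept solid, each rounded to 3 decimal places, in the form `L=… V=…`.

2πR = 2π·37 = 232.477856
per-turn = √(232.477856² + 31.5²) = √(54045.9537 + 992.25) = √55038.2037 = 234.602224
L = 3.75 × 234.602224 = 879.758342
V = π·3.75² × L = 44.178647 × 879.758342 = 38866.532945

L=879.758 V=38866.533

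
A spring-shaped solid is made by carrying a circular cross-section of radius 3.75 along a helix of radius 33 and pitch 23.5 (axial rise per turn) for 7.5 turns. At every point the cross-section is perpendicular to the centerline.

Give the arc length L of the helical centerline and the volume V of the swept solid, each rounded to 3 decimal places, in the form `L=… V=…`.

2πR = 2π·33 = 207.345115
per-turn = √(207.345115² + 23.5²) = √(42991.9968 + 552.25) = √43544.2468 = 208.672583
L = 7.5 × 208.672583 = 1565.044370
V = π·3.75² × L = 44.178647 × 1565.044370 = 69141.542290

L=1565.044 V=69141.542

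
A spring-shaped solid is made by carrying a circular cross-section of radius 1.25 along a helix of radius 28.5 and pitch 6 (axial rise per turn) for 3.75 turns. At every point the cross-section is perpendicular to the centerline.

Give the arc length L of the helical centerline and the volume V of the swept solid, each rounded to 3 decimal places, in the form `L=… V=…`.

2πR = 2π·28.5 = 179.070781
per-turn = √(179.070781² + 6²) = √(32066.3447 + 36) = √32102.3447 = 179.171272
L = 3.75 × 179.171272 = 671.892270
V = π·1.25² × L = 4.908739 × 671.892270 = 3298.143467

L=671.892 V=3298.143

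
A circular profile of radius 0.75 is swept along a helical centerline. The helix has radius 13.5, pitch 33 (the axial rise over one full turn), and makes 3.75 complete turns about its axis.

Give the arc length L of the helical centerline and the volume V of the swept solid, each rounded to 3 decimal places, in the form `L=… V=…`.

2πR = 2π·13.5 = 84.823002
per-turn = √(84.823002² + 33²) = √(7194.9416 + 1089) = √8283.9416 = 91.016161
L = 3.75 × 91.016161 = 341.310605
V = π·0.75² × L = 1.767146 × 341.310605 = 603.145625

L=341.311 V=603.146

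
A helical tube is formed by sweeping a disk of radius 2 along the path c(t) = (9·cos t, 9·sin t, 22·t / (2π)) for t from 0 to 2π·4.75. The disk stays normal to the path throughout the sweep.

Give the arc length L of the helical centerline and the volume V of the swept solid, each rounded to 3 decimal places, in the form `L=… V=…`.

2πR = 2π·9 = 56.548668
per-turn = √(56.548668² + 22²) = √(3197.7518 + 484) = √3681.7518 = 60.677441
L = 4.75 × 60.677441 = 288.217844
V = π·2² × L = 12.566371 × 288.217844 = 3621.852245

L=288.218 V=3621.852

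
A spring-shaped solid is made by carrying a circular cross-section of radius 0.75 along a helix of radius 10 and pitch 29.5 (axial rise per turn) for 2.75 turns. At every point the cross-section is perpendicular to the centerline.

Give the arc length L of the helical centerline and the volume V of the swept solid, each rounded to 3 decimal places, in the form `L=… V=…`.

L=190.884 V=337.320

2πR = 2π·10 = 62.831853
per-turn = √(62.831853² + 29.5²) = √(3947.8418 + 870.25) = √4818.0918 = 69.412476
L = 2.75 × 69.412476 = 190.884308
V = π·0.75² × L = 1.767146 × 190.884308 = 337.320416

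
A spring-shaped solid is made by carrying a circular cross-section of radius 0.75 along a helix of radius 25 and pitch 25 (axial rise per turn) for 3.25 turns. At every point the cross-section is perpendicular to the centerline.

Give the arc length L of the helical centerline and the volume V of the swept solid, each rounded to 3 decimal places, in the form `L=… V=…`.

L=516.934 V=913.498

2πR = 2π·25 = 157.079633
per-turn = √(157.079633² + 25²) = √(24674.0110 + 625) = √25299.0110 = 159.056628
L = 3.25 × 159.056628 = 516.934042
V = π·0.75² × L = 1.767146 × 516.934042 = 913.497856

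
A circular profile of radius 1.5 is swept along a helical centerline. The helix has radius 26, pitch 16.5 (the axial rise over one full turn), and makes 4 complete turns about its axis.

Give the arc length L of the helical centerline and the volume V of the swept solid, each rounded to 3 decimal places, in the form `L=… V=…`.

2πR = 2π·26 = 163.362818
per-turn = √(163.362818² + 16.5²) = √(26687.4103 + 272.25) = √26959.6603 = 164.193972
L = 4 × 164.193972 = 656.775886
V = π·1.5² × L = 7.068583 × 656.775886 = 4642.475174

L=656.776 V=4642.475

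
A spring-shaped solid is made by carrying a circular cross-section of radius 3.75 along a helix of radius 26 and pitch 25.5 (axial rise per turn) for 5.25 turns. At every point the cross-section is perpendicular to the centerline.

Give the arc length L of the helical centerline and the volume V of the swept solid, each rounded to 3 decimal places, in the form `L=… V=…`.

2πR = 2π·26 = 163.362818
per-turn = √(163.362818² + 25.5²) = √(26687.4103 + 650.25) = √27337.6603 = 165.341042
L = 5.25 × 165.341042 = 868.040473
V = π·3.75² × L = 44.178647 × 868.040473 = 38348.853352

L=868.040 V=38348.853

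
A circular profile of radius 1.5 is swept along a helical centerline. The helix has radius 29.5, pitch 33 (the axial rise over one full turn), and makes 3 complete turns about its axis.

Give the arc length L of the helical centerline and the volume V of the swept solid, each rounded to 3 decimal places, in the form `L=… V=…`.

2πR = 2π·29.5 = 185.353967
per-turn = √(185.353967² + 33²) = √(34356.0929 + 1089) = √35445.0929 = 188.268672
L = 3 × 188.268672 = 564.806017
V = π·1.5² × L = 7.068583 × 564.806017 = 3992.378472

L=564.806 V=3992.378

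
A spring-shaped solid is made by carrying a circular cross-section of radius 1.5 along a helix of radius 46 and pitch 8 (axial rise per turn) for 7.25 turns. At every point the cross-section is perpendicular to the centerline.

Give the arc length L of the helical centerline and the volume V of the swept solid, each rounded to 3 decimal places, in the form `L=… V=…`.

2πR = 2π·46 = 289.026524
per-turn = √(289.026524² + 8²) = √(83536.3317 + 64) = √83600.3317 = 289.137219
L = 7.25 × 289.137219 = 2096.244841
V = π·1.5² × L = 7.068583 × 2096.244841 = 14817.481632

L=2096.245 V=14817.482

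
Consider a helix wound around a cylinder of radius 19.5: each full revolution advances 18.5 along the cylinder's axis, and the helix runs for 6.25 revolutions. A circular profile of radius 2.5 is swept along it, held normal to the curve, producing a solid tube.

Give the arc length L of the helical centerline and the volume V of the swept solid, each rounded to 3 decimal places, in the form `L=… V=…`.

L=774.443 V=15206.159

2πR = 2π·19.5 = 122.522113
per-turn = √(122.522113² + 18.5²) = √(15011.6683 + 342.25) = √15353.9183 = 123.910929
L = 6.25 × 123.910929 = 774.443305
V = π·2.5² × L = 19.634954 × 774.443305 = 15206.158744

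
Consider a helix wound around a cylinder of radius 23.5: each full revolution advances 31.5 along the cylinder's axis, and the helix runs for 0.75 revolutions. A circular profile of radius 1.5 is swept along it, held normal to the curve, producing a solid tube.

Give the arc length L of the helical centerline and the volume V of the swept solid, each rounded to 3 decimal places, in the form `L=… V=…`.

L=113.233 V=800.398

2πR = 2π·23.5 = 147.654855
per-turn = √(147.654855² + 31.5²) = √(21801.9561 + 992.25) = √22794.2061 = 150.977502
L = 0.75 × 150.977502 = 113.233127
V = π·1.5² × L = 7.068583 × 113.233127 = 800.397807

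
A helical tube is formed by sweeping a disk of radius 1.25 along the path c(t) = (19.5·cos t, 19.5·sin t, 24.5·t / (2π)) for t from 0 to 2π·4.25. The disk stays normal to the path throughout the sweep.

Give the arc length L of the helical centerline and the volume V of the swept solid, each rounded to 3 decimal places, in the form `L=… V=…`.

2πR = 2π·19.5 = 122.522113
per-turn = √(122.522113² + 24.5²) = √(15011.6683 + 600.25) = √15611.9183 = 124.947662
L = 4.25 × 124.947662 = 531.027564
V = π·1.25² × L = 4.908739 × 531.027564 = 2606.675461

L=531.028 V=2606.675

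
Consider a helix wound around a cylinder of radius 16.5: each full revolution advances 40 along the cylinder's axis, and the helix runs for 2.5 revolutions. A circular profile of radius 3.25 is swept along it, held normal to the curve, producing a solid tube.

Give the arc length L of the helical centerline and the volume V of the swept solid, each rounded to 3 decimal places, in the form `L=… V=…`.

L=277.804 V=9218.386

2πR = 2π·16.5 = 103.672558
per-turn = √(103.672558² + 40²) = √(10747.9992 + 1600) = √12347.9992 = 111.121551
L = 2.5 × 111.121551 = 277.803879
V = π·3.25² × L = 33.183072 × 277.803879 = 9218.386217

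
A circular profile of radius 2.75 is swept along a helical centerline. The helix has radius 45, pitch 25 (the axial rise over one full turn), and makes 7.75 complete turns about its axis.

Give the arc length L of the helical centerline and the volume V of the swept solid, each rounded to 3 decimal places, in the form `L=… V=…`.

L=2199.810 V=52263.730

2πR = 2π·45 = 282.743339
per-turn = √(282.743339² + 25²) = √(79943.7956 + 625) = √80568.7956 = 283.846430
L = 7.75 × 283.846430 = 2199.809830
V = π·2.75² × L = 23.758294 × 2199.809830 = 52263.729662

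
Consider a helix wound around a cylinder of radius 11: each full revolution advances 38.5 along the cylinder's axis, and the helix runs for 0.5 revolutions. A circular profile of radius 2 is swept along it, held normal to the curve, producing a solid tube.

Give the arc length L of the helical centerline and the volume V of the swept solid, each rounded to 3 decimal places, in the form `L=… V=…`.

2πR = 2π·11 = 69.115038
per-turn = √(69.115038² + 38.5²) = √(4776.8885 + 1482.25) = √6259.1385 = 79.114718
L = 0.5 × 79.114718 = 39.557359
V = π·2² × L = 12.566371 × 39.557359 = 497.092431

L=39.557 V=497.092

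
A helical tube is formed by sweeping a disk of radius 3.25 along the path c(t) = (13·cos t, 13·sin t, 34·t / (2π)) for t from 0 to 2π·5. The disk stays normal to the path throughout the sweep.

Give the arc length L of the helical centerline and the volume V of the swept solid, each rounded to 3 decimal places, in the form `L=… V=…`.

2πR = 2π·13 = 81.681409
per-turn = √(81.681409² + 34²) = √(6671.8526 + 1156) = √7827.8526 = 88.475152
L = 5 × 88.475152 = 442.375762
V = π·3.25² × L = 33.183072 × 442.375762 = 14679.386924

L=442.376 V=14679.387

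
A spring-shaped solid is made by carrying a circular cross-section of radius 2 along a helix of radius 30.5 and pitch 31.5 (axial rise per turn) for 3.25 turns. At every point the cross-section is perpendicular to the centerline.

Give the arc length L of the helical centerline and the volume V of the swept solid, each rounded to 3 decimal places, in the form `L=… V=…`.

L=631.179 V=7931.623

2πR = 2π·30.5 = 191.637152
per-turn = √(191.637152² + 31.5²) = √(36724.7980 + 992.25) = √37717.0480 = 194.208774
L = 3.25 × 194.208774 = 631.178516
V = π·2² × L = 12.566371 × 631.178516 = 7931.623158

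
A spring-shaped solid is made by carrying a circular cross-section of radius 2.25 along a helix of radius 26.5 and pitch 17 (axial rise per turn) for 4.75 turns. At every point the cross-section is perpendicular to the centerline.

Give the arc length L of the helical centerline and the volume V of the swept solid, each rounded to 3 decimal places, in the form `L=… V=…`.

L=795.008 V=12644.048

2πR = 2π·26.5 = 166.504411
per-turn = √(166.504411² + 17²) = √(27723.7188 + 289) = √28012.7188 = 167.370006
L = 4.75 × 167.370006 = 795.007526
V = π·2.25² × L = 15.904313 × 795.007526 = 12644.048386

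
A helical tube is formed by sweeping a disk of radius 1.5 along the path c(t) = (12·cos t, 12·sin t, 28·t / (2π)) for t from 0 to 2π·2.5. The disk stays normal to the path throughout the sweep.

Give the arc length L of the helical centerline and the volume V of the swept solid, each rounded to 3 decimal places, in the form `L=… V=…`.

L=201.074 V=1421.305

2πR = 2π·12 = 75.398224
per-turn = √(75.398224² + 28²) = √(5684.8921 + 784) = √6468.8921 = 80.429423
L = 2.5 × 80.429423 = 201.073558
V = π·1.5² × L = 7.068583 × 201.073558 = 1421.305231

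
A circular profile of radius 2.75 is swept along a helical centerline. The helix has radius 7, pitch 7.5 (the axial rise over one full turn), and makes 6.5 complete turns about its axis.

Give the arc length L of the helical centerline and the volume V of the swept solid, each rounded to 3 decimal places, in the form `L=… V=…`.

2πR = 2π·7 = 43.982297
per-turn = √(43.982297² + 7.5²) = √(1934.4425 + 56.25) = √1990.6925 = 44.617177
L = 6.5 × 44.617177 = 290.011649
V = π·2.75² × L = 23.758294 × 290.011649 = 6890.182148

L=290.012 V=6890.182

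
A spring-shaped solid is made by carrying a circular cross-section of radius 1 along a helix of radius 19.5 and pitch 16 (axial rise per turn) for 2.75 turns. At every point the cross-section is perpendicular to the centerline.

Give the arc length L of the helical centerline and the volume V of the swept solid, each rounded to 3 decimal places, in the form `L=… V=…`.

2πR = 2π·19.5 = 122.522113
per-turn = √(122.522113² + 16²) = √(15011.6683 + 256) = √15267.6683 = 123.562406
L = 2.75 × 123.562406 = 339.796618
V = π·1² × L = 3.141593 × 339.796618 = 1067.502558

L=339.797 V=1067.503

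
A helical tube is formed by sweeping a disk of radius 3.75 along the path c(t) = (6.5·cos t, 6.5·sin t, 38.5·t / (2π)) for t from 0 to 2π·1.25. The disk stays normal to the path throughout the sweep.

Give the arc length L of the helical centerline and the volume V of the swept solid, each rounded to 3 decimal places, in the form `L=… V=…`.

L=70.158 V=3099.505

2πR = 2π·6.5 = 40.840704
per-turn = √(40.840704² + 38.5²) = √(1667.9631 + 1482.25) = √3150.2131 = 56.126760
L = 1.25 × 56.126760 = 70.158450
V = π·3.75² × L = 44.178647 × 70.158450 = 3099.505353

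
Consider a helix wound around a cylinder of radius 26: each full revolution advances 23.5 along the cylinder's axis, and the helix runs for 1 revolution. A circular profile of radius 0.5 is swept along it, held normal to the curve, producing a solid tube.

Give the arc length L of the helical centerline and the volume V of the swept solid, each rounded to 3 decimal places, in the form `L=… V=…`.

L=165.044 V=129.626

2πR = 2π·26 = 163.362818
per-turn = √(163.362818² + 23.5²) = √(26687.4103 + 552.25) = √27239.6603 = 165.044419
L = 1 × 165.044419 = 165.044419
V = π·0.5² × L = 0.785398 × 165.044419 = 129.625584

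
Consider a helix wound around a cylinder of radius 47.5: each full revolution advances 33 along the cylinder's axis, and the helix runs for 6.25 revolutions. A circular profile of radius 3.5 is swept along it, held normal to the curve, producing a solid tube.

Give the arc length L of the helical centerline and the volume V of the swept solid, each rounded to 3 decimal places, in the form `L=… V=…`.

L=1876.689 V=72223.442

2πR = 2π·47.5 = 298.451302
per-turn = √(298.451302² + 33²) = √(89073.1797 + 1089) = √90162.1797 = 300.270178
L = 6.25 × 300.270178 = 1876.688612
V = π·3.5² × L = 38.484510 × 1876.688612 = 72223.441656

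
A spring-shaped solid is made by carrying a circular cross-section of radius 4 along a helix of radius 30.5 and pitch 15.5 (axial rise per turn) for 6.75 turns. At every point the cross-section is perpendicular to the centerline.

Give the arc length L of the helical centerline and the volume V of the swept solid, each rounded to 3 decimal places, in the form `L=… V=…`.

2πR = 2π·30.5 = 191.637152
per-turn = √(191.637152² + 15.5²) = √(36724.7980 + 240.25) = √36965.0480 = 192.262966
L = 6.75 × 192.262966 = 1297.775018
V = π·4² × L = 50.265482 × 1297.775018 = 65233.287422

L=1297.775 V=65233.287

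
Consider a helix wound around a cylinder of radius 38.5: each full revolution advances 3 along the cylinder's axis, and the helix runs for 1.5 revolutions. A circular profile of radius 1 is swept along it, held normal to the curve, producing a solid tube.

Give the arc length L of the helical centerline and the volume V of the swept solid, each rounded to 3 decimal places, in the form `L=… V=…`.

2πR = 2π·38.5 = 241.902634
per-turn = √(241.902634² + 3²) = √(58516.8845 + 9) = √58525.8845 = 241.921236
L = 1.5 × 241.921236 = 362.881854
V = π·1² × L = 3.141593 × 362.881854 = 1140.026967

L=362.882 V=1140.027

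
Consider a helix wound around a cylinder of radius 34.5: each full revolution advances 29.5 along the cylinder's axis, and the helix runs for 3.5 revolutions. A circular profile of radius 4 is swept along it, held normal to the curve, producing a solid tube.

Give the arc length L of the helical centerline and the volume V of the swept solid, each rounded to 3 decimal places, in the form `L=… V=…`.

2πR = 2π·34.5 = 216.769893
per-turn = √(216.769893² + 29.5²) = √(46989.1866 + 870.25) = √47859.4366 = 218.767997
L = 3.5 × 218.767997 = 765.687990
V = π·4² × L = 50.265482 × 765.687990 = 38487.676221

L=765.688 V=38487.676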